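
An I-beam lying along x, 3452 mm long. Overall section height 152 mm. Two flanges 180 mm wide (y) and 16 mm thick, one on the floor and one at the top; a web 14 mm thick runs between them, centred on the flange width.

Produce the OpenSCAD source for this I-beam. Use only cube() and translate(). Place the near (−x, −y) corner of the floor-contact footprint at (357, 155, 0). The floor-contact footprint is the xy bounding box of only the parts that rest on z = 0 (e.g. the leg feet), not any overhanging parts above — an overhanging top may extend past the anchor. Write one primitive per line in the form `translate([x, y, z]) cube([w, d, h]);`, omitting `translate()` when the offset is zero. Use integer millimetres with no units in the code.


translate([357, 155, 0]) cube([3452, 180, 16]);
translate([357, 238, 16]) cube([3452, 14, 120]);
translate([357, 155, 136]) cube([3452, 180, 16]);


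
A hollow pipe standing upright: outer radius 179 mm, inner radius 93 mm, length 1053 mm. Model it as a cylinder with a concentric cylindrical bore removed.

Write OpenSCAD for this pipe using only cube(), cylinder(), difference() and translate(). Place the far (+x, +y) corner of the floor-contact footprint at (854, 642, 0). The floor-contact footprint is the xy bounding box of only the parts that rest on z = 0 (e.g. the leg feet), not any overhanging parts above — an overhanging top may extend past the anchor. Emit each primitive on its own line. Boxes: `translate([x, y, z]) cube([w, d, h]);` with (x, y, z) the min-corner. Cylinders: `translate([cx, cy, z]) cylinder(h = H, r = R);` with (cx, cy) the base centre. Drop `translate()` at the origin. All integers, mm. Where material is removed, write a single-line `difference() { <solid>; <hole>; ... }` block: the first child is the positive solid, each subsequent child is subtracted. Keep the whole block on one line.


difference() { translate([675, 463, 0]) cylinder(h = 1053, r = 179); translate([675, 463, 0]) cylinder(h = 1053, r = 93); }


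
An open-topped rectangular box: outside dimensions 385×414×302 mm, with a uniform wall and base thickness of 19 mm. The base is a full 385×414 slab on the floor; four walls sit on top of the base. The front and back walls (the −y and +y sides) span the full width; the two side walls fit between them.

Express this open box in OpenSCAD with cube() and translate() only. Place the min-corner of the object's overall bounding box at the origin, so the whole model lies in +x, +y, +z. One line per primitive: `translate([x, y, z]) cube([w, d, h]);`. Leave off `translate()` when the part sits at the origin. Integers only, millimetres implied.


cube([385, 414, 19]);
translate([0, 0, 19]) cube([385, 19, 283]);
translate([0, 395, 19]) cube([385, 19, 283]);
translate([0, 19, 19]) cube([19, 376, 283]);
translate([366, 19, 19]) cube([19, 376, 283]);


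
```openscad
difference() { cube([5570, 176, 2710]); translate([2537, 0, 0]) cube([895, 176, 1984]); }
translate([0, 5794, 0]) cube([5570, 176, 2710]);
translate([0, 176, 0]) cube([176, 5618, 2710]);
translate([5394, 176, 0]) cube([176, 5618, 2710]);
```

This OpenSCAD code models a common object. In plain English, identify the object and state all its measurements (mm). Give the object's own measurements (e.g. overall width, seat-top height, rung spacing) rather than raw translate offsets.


A single room: four walls, each 2710 mm tall and 176 mm thick, enclosing an outside footprint 5570×5970 mm (x × y), no floor or roof. The front and back walls (−y and +y sides) run the full x-width; the side walls fit between their inner faces. A door opening 895 mm wide and 1984 mm tall is cut through the front wall from the floor up, its −x edge 2537 mm from the wall's −x end.


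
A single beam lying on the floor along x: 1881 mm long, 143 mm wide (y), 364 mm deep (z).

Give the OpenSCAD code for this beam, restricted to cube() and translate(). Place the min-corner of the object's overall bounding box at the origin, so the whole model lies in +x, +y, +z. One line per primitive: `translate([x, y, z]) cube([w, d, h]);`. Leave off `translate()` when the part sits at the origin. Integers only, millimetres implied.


cube([1881, 143, 364]);


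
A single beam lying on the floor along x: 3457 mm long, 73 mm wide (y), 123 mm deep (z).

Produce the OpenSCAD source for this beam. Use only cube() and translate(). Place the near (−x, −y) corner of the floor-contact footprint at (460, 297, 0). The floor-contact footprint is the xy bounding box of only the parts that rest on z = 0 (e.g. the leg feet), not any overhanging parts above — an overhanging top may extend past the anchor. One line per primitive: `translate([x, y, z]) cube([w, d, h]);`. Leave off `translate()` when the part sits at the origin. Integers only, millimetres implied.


translate([460, 297, 0]) cube([3457, 73, 123]);


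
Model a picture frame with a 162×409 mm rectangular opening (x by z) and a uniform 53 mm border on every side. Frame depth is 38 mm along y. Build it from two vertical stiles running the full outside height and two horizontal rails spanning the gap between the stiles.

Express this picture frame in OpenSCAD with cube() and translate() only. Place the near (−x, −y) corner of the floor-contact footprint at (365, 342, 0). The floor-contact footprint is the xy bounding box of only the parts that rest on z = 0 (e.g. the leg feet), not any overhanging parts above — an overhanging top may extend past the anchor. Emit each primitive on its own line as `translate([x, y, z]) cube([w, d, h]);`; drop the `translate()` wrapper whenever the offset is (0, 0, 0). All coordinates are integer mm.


translate([365, 342, 0]) cube([53, 38, 515]);
translate([580, 342, 0]) cube([53, 38, 515]);
translate([418, 342, 0]) cube([162, 38, 53]);
translate([418, 342, 462]) cube([162, 38, 53]);


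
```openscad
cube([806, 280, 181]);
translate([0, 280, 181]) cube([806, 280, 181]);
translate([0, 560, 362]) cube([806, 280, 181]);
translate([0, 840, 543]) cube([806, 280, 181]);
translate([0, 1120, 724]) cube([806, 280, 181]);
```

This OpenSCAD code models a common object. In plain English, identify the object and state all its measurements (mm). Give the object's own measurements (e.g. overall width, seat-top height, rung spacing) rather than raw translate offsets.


A straight staircase of 5 solid steps. Each step is 806 mm wide (x), 280 mm deep (y, the going) and 181 mm tall (the rise). The first step rests on the floor; each subsequent step sits one going further in +y and one rise higher in +z, directly behind and above the previous step with no overlap.


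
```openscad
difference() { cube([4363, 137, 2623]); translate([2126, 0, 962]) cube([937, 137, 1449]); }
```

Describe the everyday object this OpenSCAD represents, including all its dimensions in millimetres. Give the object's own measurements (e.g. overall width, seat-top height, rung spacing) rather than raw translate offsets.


A wall 4363 mm long (x), 137 mm thick (y), 2623 mm tall, with a rectangular window opening cut through it. The opening is 937 mm wide and 1449 mm tall; its sill is at z = 962 mm and its near (−x) edge is 2126 mm from the wall's −x end. The opening passes through the full wall thickness.


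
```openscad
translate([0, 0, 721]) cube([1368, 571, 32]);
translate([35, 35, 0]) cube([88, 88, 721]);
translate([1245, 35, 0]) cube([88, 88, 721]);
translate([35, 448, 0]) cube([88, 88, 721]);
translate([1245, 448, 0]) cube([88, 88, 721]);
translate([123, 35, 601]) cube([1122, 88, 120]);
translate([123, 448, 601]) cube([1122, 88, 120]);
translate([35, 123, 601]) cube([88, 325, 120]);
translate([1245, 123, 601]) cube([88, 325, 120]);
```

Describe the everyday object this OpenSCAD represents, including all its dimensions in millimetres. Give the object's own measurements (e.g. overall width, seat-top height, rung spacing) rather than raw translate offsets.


A rectangular dining table. The top is 1368×571×32 mm with its upper surface at z = 753 mm. It stands on four 88×88 mm square legs, each inset 35 mm from the nearest pair of top edges, running from the floor to the underside of the top. Four apron rails, 88 mm thick and 120 mm tall, run between adjacent legs with their top edges flush with the underside of the top and their outer faces flush with the legs' outer faces.


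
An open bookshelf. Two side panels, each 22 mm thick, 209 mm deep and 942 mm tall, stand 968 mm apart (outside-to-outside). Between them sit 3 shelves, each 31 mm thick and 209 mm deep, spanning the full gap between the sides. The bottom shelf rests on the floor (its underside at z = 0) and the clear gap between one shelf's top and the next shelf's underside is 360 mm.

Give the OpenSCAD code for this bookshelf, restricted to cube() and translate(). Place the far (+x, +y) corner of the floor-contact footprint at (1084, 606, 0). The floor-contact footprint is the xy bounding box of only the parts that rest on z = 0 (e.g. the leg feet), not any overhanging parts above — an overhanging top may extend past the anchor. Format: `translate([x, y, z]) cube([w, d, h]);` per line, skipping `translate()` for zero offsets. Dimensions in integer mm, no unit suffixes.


translate([116, 397, 0]) cube([22, 209, 942]);
translate([1062, 397, 0]) cube([22, 209, 942]);
translate([138, 397, 0]) cube([924, 209, 31]);
translate([138, 397, 391]) cube([924, 209, 31]);
translate([138, 397, 782]) cube([924, 209, 31]);


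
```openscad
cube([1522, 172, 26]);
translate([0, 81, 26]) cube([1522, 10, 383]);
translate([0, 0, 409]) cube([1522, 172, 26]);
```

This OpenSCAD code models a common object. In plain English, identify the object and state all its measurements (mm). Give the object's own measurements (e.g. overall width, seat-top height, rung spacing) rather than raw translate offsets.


An I-beam lying along x, 1522 mm long. Overall section height 435 mm. Two flanges 172 mm wide (y) and 26 mm thick, one on the floor and one at the top; a web 10 mm thick runs between them, centred on the flange width.


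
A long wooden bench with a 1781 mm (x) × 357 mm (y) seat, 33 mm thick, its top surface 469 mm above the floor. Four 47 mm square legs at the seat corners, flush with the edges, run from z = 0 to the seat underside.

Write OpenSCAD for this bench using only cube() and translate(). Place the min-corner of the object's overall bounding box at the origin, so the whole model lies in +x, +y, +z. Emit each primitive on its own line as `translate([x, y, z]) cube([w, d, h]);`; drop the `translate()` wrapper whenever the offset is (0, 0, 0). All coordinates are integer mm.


translate([0, 0, 436]) cube([1781, 357, 33]);
cube([47, 47, 436]);
translate([0, 310, 0]) cube([47, 47, 436]);
translate([1734, 0, 0]) cube([47, 47, 436]);
translate([1734, 310, 0]) cube([47, 47, 436]);


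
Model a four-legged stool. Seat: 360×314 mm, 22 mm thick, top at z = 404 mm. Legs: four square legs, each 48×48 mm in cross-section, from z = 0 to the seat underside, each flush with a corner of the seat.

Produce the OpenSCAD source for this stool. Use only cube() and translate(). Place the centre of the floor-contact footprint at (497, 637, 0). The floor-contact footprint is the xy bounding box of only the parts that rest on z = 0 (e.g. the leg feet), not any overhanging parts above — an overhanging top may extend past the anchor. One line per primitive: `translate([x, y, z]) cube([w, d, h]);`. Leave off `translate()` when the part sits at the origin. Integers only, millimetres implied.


translate([317, 480, 382]) cube([360, 314, 22]);
translate([317, 480, 0]) cube([48, 48, 382]);
translate([629, 480, 0]) cube([48, 48, 382]);
translate([317, 746, 0]) cube([48, 48, 382]);
translate([629, 746, 0]) cube([48, 48, 382]);


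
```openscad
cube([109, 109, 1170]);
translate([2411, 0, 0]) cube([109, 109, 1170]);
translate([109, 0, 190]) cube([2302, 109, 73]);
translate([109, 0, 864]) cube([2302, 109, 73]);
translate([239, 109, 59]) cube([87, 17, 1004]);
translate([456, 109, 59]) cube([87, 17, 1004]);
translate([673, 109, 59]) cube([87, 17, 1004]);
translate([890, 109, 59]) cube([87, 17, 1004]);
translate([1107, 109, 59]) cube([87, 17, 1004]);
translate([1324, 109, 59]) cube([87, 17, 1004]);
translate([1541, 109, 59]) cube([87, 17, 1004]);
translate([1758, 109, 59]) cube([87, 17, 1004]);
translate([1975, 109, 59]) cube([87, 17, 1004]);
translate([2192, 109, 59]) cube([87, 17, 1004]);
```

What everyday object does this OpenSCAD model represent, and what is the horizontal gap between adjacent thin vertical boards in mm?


A fence section. The picket gap is 130 mm.

Two posts, two rails, 10 pickets — a fence section. Span 2302 mm holds 10 pickets of 87 mm with 11 equal gaps: ⌊(2302 − 10·87) / 11⌋ = 130 mm.


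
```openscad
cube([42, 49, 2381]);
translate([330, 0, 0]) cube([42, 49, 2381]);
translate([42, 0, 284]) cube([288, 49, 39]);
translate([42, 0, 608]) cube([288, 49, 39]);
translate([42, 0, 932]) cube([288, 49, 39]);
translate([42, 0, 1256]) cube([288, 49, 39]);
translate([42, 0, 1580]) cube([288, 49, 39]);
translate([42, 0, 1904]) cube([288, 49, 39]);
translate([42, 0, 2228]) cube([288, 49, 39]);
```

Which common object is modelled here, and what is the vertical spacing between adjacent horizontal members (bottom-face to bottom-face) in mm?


A ladder. The rung spacing is 324 mm.

Two tall 42×49 posts with 7 short bars between them — a ladder. Adjacent rungs sit at z = 284 and z = 608, so the spacing is 608 − 284 = 324 mm.


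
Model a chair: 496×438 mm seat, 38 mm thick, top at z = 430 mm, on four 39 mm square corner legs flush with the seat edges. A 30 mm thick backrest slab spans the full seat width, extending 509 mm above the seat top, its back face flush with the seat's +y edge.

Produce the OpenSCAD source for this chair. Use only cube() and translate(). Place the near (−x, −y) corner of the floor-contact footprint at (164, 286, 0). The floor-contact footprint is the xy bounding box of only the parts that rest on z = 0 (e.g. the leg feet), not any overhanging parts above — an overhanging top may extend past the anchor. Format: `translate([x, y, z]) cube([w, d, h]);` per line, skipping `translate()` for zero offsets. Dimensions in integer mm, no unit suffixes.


// leg_h = 430 - 38 = 392
translate([164, 286, 392]) cube([496, 438, 38]);
translate([164, 286, 0]) cube([39, 39, 392]);
translate([621, 286, 0]) cube([39, 39, 392]);
translate([164, 685, 0]) cube([39, 39, 392]);
translate([621, 685, 0]) cube([39, 39, 392]);
translate([164, 694, 430]) cube([496, 30, 509]);


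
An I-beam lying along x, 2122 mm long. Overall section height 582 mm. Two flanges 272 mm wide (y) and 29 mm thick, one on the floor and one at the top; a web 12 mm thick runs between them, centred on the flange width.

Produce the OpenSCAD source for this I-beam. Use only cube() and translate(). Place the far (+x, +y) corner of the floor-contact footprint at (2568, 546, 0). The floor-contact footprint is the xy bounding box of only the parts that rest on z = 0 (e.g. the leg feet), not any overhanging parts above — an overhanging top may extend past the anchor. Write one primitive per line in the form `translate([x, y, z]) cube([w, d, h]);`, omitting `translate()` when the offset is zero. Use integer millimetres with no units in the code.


translate([446, 274, 0]) cube([2122, 272, 29]);
translate([446, 404, 29]) cube([2122, 12, 524]);
translate([446, 274, 553]) cube([2122, 272, 29]);


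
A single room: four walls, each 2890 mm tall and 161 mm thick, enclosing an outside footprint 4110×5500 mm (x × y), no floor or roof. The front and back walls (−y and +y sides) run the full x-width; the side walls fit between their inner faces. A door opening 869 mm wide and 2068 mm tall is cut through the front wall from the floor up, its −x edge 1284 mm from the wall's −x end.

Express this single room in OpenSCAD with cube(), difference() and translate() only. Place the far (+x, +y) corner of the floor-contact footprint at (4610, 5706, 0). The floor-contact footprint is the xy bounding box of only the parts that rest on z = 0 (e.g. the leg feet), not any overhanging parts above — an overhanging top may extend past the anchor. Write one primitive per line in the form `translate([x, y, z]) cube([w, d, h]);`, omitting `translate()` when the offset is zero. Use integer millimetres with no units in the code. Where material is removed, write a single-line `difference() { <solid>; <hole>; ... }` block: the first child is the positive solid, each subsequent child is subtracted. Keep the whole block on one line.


difference() { translate([500, 206, 0]) cube([4110, 161, 2890]); translate([1784, 206, 0]) cube([869, 161, 2068]); }
translate([500, 5545, 0]) cube([4110, 161, 2890]);
translate([500, 367, 0]) cube([161, 5178, 2890]);
translate([4449, 367, 0]) cube([161, 5178, 2890]);


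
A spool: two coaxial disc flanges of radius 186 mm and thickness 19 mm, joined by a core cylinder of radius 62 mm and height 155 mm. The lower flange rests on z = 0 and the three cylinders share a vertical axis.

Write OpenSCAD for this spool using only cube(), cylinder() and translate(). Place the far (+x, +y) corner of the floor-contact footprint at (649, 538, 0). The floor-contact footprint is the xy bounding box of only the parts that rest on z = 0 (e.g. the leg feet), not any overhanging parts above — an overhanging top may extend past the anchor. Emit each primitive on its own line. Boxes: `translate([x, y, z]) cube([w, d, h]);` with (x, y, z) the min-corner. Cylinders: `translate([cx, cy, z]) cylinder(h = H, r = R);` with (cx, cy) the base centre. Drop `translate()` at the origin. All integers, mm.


translate([463, 352, 0]) cylinder(h = 19, r = 186);
translate([463, 352, 19]) cylinder(h = 155, r = 62);
translate([463, 352, 174]) cylinder(h = 19, r = 186);


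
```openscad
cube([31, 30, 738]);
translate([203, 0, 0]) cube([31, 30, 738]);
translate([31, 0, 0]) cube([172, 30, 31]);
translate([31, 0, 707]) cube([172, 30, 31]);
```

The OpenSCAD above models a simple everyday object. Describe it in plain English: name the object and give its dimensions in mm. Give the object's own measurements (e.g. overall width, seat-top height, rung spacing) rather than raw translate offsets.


A rectangular picture frame lying in the x–z plane (depth along y). The opening is 172 mm wide (x) by 676 mm tall (z), surrounded by a border 31 mm wide on all four sides. The frame is 30 mm deep and is made of two full-height vertical stiles with two horizontal rails fitted between them.


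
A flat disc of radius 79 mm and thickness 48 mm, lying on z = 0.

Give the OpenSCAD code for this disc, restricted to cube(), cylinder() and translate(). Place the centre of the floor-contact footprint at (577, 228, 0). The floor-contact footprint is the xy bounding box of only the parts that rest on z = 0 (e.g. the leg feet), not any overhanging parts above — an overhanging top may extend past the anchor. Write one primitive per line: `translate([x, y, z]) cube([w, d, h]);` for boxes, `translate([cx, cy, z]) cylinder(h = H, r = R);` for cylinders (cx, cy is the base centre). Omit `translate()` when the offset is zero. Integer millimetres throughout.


translate([577, 228, 0]) cylinder(h = 48, r = 79);


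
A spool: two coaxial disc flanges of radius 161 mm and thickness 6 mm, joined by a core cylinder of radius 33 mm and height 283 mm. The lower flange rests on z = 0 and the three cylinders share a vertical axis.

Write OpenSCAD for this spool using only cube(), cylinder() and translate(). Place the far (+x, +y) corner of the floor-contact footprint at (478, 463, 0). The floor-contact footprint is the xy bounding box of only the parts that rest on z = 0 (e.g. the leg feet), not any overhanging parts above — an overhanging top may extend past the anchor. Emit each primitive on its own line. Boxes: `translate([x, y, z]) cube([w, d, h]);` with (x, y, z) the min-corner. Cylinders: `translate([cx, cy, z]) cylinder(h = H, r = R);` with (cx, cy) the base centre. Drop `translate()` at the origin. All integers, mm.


translate([317, 302, 0]) cylinder(h = 6, r = 161);
translate([317, 302, 6]) cylinder(h = 283, r = 33);
translate([317, 302, 289]) cylinder(h = 6, r = 161);


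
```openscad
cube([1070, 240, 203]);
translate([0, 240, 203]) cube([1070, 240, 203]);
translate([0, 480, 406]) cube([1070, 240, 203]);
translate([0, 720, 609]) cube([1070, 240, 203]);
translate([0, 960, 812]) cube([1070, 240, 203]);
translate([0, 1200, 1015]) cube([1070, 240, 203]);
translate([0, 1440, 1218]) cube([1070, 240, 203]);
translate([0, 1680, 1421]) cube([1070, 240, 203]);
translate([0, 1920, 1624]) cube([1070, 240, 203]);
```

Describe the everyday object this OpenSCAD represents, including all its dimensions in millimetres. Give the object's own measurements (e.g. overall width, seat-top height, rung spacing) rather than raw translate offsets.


A straight staircase of 9 solid steps. Each step is 1070 mm wide (x), 240 mm deep (y, the going) and 203 mm tall (the rise). The first step rests on the floor; each subsequent step sits one going further in +y and one rise higher in +z, directly behind and above the previous step with no overlap.


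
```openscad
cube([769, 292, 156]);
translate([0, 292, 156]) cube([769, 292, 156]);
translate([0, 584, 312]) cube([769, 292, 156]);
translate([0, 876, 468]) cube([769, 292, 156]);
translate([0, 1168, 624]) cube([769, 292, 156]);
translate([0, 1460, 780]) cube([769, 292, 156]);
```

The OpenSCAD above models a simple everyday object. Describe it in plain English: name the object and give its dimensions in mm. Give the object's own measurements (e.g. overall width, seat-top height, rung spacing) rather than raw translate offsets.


A straight staircase of 6 solid steps. Each step is 769 mm wide (x), 292 mm deep (y, the going) and 156 mm tall (the rise). The first step rests on the floor; each subsequent step sits one going further in +y and one rise higher in +z, directly behind and above the previous step with no overlap.


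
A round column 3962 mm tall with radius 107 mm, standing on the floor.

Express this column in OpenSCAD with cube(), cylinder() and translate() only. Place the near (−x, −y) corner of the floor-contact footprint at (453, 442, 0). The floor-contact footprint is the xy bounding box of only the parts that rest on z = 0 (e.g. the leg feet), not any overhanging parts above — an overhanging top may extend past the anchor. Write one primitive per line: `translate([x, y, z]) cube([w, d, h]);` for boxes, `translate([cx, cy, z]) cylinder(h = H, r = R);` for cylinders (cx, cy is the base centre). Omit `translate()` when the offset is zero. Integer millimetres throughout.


translate([560, 549, 0]) cylinder(h = 3962, r = 107);


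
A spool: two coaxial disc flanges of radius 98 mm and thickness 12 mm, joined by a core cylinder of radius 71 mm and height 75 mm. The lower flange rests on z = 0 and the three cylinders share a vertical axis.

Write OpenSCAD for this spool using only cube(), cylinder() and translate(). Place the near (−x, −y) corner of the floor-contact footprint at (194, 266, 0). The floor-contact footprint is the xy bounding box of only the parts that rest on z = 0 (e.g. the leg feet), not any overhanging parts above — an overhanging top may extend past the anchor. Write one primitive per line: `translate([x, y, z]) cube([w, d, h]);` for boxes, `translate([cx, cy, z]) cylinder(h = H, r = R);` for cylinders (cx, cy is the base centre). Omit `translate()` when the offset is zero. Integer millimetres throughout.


translate([292, 364, 0]) cylinder(h = 12, r = 98);
translate([292, 364, 12]) cylinder(h = 75, r = 71);
translate([292, 364, 87]) cylinder(h = 12, r = 98);


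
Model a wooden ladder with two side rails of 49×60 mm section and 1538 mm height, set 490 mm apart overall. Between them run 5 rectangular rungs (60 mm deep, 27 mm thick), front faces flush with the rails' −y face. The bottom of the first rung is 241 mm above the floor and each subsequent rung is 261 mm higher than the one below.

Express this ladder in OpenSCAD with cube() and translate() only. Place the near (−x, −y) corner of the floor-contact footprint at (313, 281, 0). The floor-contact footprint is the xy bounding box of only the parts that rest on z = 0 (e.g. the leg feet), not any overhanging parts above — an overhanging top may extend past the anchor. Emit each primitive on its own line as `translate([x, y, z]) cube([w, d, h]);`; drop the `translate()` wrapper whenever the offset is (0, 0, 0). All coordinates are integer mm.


// rung span = 490 - 2*49 = 392
// rung[k] z = 241 + k*261
translate([313, 281, 0]) cube([49, 60, 1538]);
translate([754, 281, 0]) cube([49, 60, 1538]);
translate([362, 281, 241]) cube([392, 60, 27]);
translate([362, 281, 502]) cube([392, 60, 27]);
translate([362, 281, 763]) cube([392, 60, 27]);
translate([362, 281, 1024]) cube([392, 60, 27]);
translate([362, 281, 1285]) cube([392, 60, 27]);


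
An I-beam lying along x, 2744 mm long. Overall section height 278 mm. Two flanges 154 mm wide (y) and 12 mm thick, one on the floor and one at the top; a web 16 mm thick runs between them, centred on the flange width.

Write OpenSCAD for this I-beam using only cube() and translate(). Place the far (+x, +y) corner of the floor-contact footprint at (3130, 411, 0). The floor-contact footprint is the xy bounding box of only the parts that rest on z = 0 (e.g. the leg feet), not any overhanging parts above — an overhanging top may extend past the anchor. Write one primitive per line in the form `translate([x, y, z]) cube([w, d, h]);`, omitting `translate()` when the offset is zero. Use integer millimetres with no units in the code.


translate([386, 257, 0]) cube([2744, 154, 12]);
translate([386, 326, 12]) cube([2744, 16, 254]);
translate([386, 257, 266]) cube([2744, 154, 12]);


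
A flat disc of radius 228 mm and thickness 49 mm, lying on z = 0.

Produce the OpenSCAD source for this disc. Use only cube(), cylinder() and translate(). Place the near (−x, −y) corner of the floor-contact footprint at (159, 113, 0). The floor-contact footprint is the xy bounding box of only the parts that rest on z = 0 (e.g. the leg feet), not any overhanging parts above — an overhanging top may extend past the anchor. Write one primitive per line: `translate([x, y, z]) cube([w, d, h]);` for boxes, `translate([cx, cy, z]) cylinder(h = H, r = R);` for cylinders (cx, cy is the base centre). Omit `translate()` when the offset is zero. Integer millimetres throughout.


translate([387, 341, 0]) cylinder(h = 49, r = 228);


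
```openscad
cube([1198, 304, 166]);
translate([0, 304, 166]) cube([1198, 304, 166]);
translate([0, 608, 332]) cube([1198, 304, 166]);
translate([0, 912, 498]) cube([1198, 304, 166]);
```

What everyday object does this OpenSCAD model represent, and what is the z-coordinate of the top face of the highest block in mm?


A staircase. The total rise is 664 mm.

4 identical blocks, each offset up and back from the previous — a staircase. Each step is 166 mm tall and there are 4 of them, so the total rise is 4 × 166 = 664 mm.


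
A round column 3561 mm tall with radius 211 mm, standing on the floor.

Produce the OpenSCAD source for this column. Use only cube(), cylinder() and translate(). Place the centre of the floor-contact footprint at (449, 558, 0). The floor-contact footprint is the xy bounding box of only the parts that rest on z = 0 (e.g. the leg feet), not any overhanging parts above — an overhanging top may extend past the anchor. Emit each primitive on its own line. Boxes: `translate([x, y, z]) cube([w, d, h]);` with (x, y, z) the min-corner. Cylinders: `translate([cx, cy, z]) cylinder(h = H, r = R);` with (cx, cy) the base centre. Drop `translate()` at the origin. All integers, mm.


translate([449, 558, 0]) cylinder(h = 3561, r = 211);


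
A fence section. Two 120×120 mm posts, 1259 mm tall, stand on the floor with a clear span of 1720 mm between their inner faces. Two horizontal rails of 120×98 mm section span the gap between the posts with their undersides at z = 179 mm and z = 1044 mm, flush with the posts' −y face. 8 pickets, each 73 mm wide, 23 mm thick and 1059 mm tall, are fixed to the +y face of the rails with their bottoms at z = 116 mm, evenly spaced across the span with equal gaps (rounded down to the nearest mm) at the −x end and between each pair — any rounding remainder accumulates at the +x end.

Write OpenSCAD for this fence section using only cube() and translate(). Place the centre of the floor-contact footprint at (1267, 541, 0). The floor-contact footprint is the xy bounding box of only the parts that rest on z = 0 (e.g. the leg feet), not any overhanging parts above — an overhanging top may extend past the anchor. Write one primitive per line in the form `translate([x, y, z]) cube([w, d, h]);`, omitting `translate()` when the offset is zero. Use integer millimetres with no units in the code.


translate([287, 481, 0]) cube([120, 120, 1259]);
translate([2127, 481, 0]) cube([120, 120, 1259]);
translate([407, 481, 179]) cube([1720, 120, 98]);
translate([407, 481, 1044]) cube([1720, 120, 98]);
translate([533, 601, 116]) cube([73, 23, 1059]);
translate([732, 601, 116]) cube([73, 23, 1059]);
translate([931, 601, 116]) cube([73, 23, 1059]);
translate([1130, 601, 116]) cube([73, 23, 1059]);
translate([1329, 601, 116]) cube([73, 23, 1059]);
translate([1528, 601, 116]) cube([73, 23, 1059]);
translate([1727, 601, 116]) cube([73, 23, 1059]);
translate([1926, 601, 116]) cube([73, 23, 1059]);


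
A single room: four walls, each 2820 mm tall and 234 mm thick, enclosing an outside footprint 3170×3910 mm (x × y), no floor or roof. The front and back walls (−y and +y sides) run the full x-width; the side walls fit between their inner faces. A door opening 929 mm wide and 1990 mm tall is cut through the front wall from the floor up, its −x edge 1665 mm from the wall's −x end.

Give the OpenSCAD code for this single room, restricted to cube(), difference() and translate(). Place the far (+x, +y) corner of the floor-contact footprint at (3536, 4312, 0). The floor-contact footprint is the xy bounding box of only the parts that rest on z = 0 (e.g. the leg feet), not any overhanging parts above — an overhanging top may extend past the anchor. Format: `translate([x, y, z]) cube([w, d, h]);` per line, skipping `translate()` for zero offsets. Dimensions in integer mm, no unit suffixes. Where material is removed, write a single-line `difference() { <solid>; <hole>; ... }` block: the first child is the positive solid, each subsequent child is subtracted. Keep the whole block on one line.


difference() { translate([366, 402, 0]) cube([3170, 234, 2820]); translate([2031, 402, 0]) cube([929, 234, 1990]); }
translate([366, 4078, 0]) cube([3170, 234, 2820]);
translate([366, 636, 0]) cube([234, 3442, 2820]);
translate([3302, 636, 0]) cube([234, 3442, 2820]);


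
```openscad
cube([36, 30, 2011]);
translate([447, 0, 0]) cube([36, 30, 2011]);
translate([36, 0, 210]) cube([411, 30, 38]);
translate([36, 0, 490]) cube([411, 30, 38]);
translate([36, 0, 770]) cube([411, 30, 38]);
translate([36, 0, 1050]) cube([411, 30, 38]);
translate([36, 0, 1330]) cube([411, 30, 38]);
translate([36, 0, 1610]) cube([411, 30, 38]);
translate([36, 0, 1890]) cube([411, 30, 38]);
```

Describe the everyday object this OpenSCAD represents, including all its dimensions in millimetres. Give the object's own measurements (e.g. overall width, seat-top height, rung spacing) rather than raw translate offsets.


A straight ladder. Two 36×30 mm vertical rails, 2011 mm tall, stand 483 mm apart (outside-to-outside) with their front faces coplanar on the −y side. 7 rungs, each 30 mm deep and 38 mm tall, span between the inner faces of the rails, front faces flush with the rails. The lowest rung's underside is at z = 210 mm and rungs are spaced 280 mm apart (underside to underside).


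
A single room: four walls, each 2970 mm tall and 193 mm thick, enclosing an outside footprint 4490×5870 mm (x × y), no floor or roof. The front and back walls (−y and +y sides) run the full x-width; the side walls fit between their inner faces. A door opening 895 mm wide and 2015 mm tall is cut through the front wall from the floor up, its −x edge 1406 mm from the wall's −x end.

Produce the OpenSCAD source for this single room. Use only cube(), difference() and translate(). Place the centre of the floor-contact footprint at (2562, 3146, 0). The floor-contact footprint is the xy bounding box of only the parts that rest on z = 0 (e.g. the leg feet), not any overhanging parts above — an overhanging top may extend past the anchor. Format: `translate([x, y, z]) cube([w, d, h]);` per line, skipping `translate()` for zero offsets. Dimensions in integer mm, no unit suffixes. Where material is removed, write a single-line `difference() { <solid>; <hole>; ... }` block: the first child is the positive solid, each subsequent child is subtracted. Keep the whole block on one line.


difference() { translate([317, 211, 0]) cube([4490, 193, 2970]); translate([1723, 211, 0]) cube([895, 193, 2015]); }
translate([317, 5888, 0]) cube([4490, 193, 2970]);
translate([317, 404, 0]) cube([193, 5484, 2970]);
translate([4614, 404, 0]) cube([193, 5484, 2970]);


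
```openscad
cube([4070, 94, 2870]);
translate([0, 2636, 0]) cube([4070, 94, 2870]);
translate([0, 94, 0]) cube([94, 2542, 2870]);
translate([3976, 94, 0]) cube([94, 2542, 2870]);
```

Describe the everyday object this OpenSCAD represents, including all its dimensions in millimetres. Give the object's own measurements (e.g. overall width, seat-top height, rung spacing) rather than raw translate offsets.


The wall frame of a small rectangular building: four walls, each 2870 mm tall and 94 mm thick, enclosing a footprint 4070 mm (x) by 2730 mm (y) outside-to-outside, with no floor or roof. The front and back walls (the −y and +y sides) span the full width; the two side walls fit between them.


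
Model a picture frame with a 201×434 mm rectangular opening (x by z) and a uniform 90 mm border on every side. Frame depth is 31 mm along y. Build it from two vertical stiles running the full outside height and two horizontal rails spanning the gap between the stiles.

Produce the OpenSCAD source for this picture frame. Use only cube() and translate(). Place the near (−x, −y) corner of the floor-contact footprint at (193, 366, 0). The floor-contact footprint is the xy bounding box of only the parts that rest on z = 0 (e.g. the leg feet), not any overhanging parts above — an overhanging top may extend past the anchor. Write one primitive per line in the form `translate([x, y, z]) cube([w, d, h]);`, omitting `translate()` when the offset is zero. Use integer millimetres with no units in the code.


translate([193, 366, 0]) cube([90, 31, 614]);
translate([484, 366, 0]) cube([90, 31, 614]);
translate([283, 366, 0]) cube([201, 31, 90]);
translate([283, 366, 524]) cube([201, 31, 90]);


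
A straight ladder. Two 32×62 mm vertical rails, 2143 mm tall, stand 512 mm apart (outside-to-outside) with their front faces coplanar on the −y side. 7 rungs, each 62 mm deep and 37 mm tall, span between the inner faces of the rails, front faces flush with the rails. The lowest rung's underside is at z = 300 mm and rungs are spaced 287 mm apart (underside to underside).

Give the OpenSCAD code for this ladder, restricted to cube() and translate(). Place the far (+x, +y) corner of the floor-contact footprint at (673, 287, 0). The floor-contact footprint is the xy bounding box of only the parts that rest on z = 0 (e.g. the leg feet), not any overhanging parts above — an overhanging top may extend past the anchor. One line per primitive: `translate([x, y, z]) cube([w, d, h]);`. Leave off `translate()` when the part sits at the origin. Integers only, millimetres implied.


translate([161, 225, 0]) cube([32, 62, 2143]);
translate([641, 225, 0]) cube([32, 62, 2143]);
translate([193, 225, 300]) cube([448, 62, 37]);
translate([193, 225, 587]) cube([448, 62, 37]);
translate([193, 225, 874]) cube([448, 62, 37]);
translate([193, 225, 1161]) cube([448, 62, 37]);
translate([193, 225, 1448]) cube([448, 62, 37]);
translate([193, 225, 1735]) cube([448, 62, 37]);
translate([193, 225, 2022]) cube([448, 62, 37]);


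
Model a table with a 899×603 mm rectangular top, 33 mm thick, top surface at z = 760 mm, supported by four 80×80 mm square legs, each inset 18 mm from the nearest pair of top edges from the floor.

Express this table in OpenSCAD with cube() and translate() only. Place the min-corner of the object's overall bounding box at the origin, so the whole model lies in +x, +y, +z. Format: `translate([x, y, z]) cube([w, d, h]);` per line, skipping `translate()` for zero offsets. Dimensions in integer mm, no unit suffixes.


translate([0, 0, 727]) cube([899, 603, 33]);
translate([18, 18, 0]) cube([80, 80, 727]);
translate([801, 18, 0]) cube([80, 80, 727]);
translate([18, 505, 0]) cube([80, 80, 727]);
translate([801, 505, 0]) cube([80, 80, 727]);


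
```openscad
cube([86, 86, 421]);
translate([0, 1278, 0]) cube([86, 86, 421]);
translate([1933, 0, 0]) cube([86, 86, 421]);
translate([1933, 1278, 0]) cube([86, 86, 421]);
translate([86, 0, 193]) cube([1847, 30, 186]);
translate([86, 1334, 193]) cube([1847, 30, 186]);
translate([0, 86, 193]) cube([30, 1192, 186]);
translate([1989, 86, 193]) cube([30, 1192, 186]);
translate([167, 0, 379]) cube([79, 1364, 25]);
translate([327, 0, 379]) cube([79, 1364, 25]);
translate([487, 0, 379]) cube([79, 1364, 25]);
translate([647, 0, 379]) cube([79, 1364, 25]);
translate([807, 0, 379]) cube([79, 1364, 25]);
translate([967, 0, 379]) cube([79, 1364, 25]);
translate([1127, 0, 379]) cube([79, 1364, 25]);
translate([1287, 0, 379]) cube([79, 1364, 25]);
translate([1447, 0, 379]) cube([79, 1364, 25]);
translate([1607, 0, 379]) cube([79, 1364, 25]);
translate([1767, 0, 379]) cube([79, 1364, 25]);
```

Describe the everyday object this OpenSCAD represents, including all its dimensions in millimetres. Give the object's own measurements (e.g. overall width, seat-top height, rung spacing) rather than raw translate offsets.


A bed frame 2019 mm long (x) by 1364 mm wide (y). Four 86×86 mm corner posts, 421 mm tall, at the corners of the footprint. Four rails of 30 mm thickness and 186 mm height run between adjacent posts with their undersides at z = 193 mm, their outer faces flush with the outside of the frame (the two x-running rails run between the posts' inner faces; the two y-running rails run between the posts' inner faces). 11 slats, each 79 mm wide (x) and 25 mm thick, lie across the top of the two x-running rails, running the full 1364 mm width of the frame in y; along x they sit between the end posts with a 81 mm gap after the −x posts and between neighbouring slats, leaving 87 mm before the +x posts.


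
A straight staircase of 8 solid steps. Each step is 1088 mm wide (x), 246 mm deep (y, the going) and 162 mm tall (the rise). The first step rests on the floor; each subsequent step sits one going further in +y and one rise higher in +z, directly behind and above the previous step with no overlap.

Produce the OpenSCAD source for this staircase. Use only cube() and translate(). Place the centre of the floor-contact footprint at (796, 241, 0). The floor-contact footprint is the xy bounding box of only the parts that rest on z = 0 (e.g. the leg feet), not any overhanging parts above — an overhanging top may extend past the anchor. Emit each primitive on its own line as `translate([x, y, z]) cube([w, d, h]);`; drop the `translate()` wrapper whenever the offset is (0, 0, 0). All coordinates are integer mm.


translate([252, 118, 0]) cube([1088, 246, 162]);
translate([252, 364, 162]) cube([1088, 246, 162]);
translate([252, 610, 324]) cube([1088, 246, 162]);
translate([252, 856, 486]) cube([1088, 246, 162]);
translate([252, 1102, 648]) cube([1088, 246, 162]);
translate([252, 1348, 810]) cube([1088, 246, 162]);
translate([252, 1594, 972]) cube([1088, 246, 162]);
translate([252, 1840, 1134]) cube([1088, 246, 162]);


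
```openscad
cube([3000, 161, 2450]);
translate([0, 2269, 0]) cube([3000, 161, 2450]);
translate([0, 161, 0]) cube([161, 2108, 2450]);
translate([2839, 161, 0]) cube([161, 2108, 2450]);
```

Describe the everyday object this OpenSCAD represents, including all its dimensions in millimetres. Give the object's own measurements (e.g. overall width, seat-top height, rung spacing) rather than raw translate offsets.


The wall frame of a small rectangular building: four walls, each 2450 mm tall and 161 mm thick, enclosing a footprint 3000 mm (x) by 2430 mm (y) outside-to-outside, with no floor or roof. The front and back walls (the −y and +y sides) span the full width; the two side walls fit between them.
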